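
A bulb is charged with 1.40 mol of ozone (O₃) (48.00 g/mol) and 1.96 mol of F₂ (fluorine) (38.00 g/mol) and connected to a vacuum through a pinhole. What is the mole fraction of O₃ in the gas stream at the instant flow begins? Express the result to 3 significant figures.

0.389

The effusion rate of species i is ∝ p_i/√M_i ∝ n_i/√M_i.
Mole fraction of O₃ in the effusate = (n_O₃/√M_O₃) / (n_O₃/√M_O₃ + n_F₂/√M_F₂)
= (1.40/√48.00) / (1.40/√48.00 + 1.96/√38.00) = 0.2021/(0.2021 + 0.3180) = 0.389.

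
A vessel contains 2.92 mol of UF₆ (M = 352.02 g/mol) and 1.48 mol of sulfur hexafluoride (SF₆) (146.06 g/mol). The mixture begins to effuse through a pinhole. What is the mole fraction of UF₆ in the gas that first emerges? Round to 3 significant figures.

0.560

The effusion rate of species i is ∝ p_i/√M_i ∝ n_i/√M_i.
Mole fraction of UF₆ in the effusate = (n_UF₆/√M_UF₆) / (n_UF₆/√M_UF₆ + n_SF₆/√M_SF₆)
= (2.92/√352.02) / (2.92/√352.02 + 1.48/√146.06) = 0.1556/(0.1556 + 0.1225) = 0.560.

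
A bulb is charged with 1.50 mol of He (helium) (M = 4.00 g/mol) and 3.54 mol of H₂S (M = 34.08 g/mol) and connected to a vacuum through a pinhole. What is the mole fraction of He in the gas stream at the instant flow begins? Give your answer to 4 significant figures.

Rate_i ∝ x_i/√M_i (Graham's law weighted by mole fraction), so the effusate composition follows n_i/√M_i.
x_He(eff) = (n_He/√M_He) / (n_He/√M_He + n_H₂S/√M_H₂S)
= (1.50/√4.00) / (1.50/√4.00 + 3.54/√34.08) = 0.7500/(0.7500 + 0.6064) = 0.5529.

0.5529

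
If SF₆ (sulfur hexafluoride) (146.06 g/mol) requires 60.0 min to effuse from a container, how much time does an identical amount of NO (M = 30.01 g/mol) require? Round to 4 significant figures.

Graham's law gives t_NO/t_SF₆ = √(M_NO/M_SF₆) = √(30.01/146.06) = √0.2055 = 0.4533.
So the time for NO is 60.0 × 0.4533 = 27.20 min.

27.20 min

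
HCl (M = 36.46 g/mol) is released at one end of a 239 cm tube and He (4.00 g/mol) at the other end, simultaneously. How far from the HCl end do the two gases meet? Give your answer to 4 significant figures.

59.47 cm

The fronts meet when d_HCl + d_He = L with d_HCl/d_He = √(M_He/M_HCl) (Graham's law). Here √(M_He/M_HCl) = √(4.00/36.46) = 0.3312.
With d_HCl + d_He = 239 cm, d_He = 239/(1 + 0.3312) = 179.5 cm.
d_HCl = 239 − 179.5 = 59.47 cm.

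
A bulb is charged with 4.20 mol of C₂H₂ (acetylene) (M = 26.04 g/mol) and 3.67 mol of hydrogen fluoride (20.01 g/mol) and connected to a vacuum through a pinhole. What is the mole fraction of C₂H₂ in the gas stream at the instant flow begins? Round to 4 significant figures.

Each component's effusion rate ∝ (its partial pressure)·(1/√M) ∝ n_i/√M_i.
x_C₂H₂(eff) = (n_C₂H₂/√M_C₂H₂) / (n_C₂H₂/√M_C₂H₂ + n_HF/√M_HF)
= (4.20/√26.04) / (4.20/√26.04 + 3.67/√20.01) = 0.8231/(0.8231 + 0.8204) = 0.5008.

0.5008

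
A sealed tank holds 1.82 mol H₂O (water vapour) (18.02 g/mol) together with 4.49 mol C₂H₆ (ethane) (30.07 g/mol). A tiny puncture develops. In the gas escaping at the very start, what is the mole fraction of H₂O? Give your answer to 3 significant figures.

0.344

Each component's effusion rate ∝ (its partial pressure)·(1/√M) ∝ n_i/√M_i.
Mole fraction of H₂O in the effusate = (n_H₂O/√M_H₂O) / (n_H₂O/√M_H₂O + n_C₂H₆/√M_C₂H₆)
= (1.82/√18.02) / (1.82/√18.02 + 4.49/√30.07) = 0.4287/(0.4287 + 0.8188) = 0.344.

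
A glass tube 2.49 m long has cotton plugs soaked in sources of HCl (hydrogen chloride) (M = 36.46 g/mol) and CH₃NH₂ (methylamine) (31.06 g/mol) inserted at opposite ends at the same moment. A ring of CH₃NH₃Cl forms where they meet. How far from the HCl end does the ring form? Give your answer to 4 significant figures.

1.195 m

Graham's law gives d_HCl/d_CH₃NH₂ = rate_HCl/rate_CH₃NH₂ = √(M_CH₃NH₂/M_HCl) = √(31.06/36.46) = 0.9230.
With d_HCl + d_CH₃NH₂ = 2.49 m, d_CH₃NH₂ = 2.49/(1 + 0.9230) = 1.295 m.
d_HCl = 2.49 − 1.295 = 1.195 m.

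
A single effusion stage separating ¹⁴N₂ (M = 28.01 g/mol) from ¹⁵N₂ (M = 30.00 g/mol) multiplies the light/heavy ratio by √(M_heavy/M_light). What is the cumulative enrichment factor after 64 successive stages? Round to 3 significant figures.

8.99

After 64 stages the ratio has grown by (√(30.00/28.01))^64 = (30.00/28.01)^(64/2).
= 1.07105^32 = 8.99.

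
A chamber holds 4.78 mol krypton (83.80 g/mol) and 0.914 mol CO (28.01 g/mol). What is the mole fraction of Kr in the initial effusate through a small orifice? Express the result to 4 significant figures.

0.7515

The effusion rate of species i is ∝ p_i/√M_i ∝ n_i/√M_i.
Mole fraction of Kr in the effusate = (n_Kr/√M_Kr) / (n_Kr/√M_Kr + n_CO/√M_CO)
= (4.78/√83.80) / (4.78/√83.80 + 0.914/√28.01) = 0.5222/(0.5222 + 0.1727) = 0.7515.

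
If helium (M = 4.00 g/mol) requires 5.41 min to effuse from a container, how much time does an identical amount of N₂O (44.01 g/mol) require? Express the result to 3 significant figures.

Graham's law gives t_N₂O/t_He = √(M_N₂O/M_He) = √(44.01/4.00) = √11.00 = 3.317.
So the time for N₂O is 5.41 × 3.317 = 17.9 min.

17.9 min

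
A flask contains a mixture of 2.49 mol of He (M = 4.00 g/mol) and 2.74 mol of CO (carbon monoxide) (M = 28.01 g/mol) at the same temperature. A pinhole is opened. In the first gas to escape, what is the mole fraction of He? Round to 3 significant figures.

0.706

Rate_i ∝ x_i/√M_i (Graham's law weighted by mole fraction), so the effusate composition follows n_i/√M_i.
x_He(eff) = (n_He/√M_He) / (n_He/√M_He + n_CO/√M_CO)
= (2.49/√4.00) / (2.49/√4.00 + 2.74/√28.01) = 1.245/(1.245 + 0.5177) = 0.706.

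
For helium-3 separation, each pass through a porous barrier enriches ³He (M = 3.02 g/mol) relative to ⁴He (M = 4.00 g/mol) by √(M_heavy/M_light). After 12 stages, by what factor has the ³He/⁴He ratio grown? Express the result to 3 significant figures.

Overall factor = α^12 with α = √(4.00/3.02), i.e. (4.00/3.02)^(12/2).
= 1.32450^6 = 5.40.

5.40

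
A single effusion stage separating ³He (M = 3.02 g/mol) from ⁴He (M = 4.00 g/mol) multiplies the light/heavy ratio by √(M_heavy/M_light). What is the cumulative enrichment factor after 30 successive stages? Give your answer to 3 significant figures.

After 30 stages the ratio has grown by (√(4.00/3.02))^30 = (4.00/3.02)^(30/2).
= 1.32450^15 = 67.7.

67.7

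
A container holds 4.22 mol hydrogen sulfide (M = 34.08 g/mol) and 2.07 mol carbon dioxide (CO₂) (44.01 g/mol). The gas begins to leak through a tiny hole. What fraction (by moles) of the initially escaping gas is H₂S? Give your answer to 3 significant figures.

Effusion rate of each component ∝ n_i/√M_i (partial pressure × 1/√M).
Mole fraction of H₂S in the effusate = (n_H₂S/√M_H₂S) / (n_H₂S/√M_H₂S + n_CO₂/√M_CO₂)
= (4.22/√34.08) / (4.22/√34.08 + 2.07/√44.01) = 0.7229/(0.7229 + 0.3120) = 0.698.

0.698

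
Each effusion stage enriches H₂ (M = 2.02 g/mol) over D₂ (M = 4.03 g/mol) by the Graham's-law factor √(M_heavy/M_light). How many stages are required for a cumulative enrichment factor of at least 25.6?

10

Per stage α = (4.03/2.02)^(1/2) = 1.99505^0.5, giving ln α = 0.3453.
Need α^N ≥ 25.6 ⇒ N ≥ ln(25.6) / ln α = 3.243 / 0.3453 = 9.39.
Rounding up, N = 10 stages.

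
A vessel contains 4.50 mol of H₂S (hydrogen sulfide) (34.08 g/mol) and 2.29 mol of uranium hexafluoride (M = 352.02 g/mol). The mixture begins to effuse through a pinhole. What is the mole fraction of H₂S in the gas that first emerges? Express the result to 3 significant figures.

0.863

Each component's effusion rate ∝ (its partial pressure)·(1/√M) ∝ n_i/√M_i.
Mole fraction of H₂S in the effusate = (n_H₂S/√M_H₂S) / (n_H₂S/√M_H₂S + n_UF₆/√M_UF₆)
= (4.50/√34.08) / (4.50/√34.08 + 2.29/√352.02) = 0.7708/(0.7708 + 0.1221) = 0.863.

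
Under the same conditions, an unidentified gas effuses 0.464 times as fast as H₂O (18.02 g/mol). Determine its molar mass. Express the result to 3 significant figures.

83.7 g/mol

From Graham's law, rate_X/rate_H₂O = √(M_H₂O/M_X).
0.464 = √(18.02/M_X)
M_X = 18.02 / 0.464² = 18.02 / 0.2153 = 83.7 g/mol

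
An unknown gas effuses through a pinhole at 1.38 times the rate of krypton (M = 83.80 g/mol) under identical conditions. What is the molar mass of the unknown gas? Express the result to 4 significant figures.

From Graham's law, rate_X/rate_Kr = √(M_Kr/M_X).
1.38 = √(83.80/M_X)
M_X = 83.80 / 1.38² = 83.80 / 1.904 = 44.00 g/mol

44.00 g/mol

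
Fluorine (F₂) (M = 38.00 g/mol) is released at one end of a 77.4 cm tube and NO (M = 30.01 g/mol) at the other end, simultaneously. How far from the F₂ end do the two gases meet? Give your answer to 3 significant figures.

36.4 cm

The fronts meet when d_F₂ + d_NO = L with d_F₂/d_NO = √(M_NO/M_F₂) (Graham's law). Here √(M_NO/M_F₂) = √(30.01/38.00) = 0.8887.
With d_F₂ + d_NO = 77.4 cm, d_NO = 77.4/(1 + 0.8887) = 40.98 cm.
d_F₂ = 77.4 − 40.98 = 36.4 cm.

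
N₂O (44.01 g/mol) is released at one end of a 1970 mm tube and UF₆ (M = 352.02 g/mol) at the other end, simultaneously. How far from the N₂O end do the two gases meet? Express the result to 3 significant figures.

The fronts meet when d_N₂O + d_UF₆ = L with d_N₂O/d_UF₆ = √(M_UF₆/M_N₂O) (Graham's law). Here √(M_UF₆/M_N₂O) = √(352.02/44.01) = 2.828.
With d_N₂O + d_UF₆ = 1970 mm, d_UF₆ = 1970/(1 + 2.828) = 514.6 mm.
d_N₂O = 1970 − 514.6 = 1460 mm.

1460 mm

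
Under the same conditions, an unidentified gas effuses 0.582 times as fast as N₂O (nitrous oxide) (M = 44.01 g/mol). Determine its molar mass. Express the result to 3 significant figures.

130 g/mol

Using Graham's law: rate_X/rate_N₂O = √(M_N₂O/M_X).
0.582 = √(44.01/M_X)
M_X = 44.01 / 0.582² = 44.01 / 0.3387 = 130 g/mol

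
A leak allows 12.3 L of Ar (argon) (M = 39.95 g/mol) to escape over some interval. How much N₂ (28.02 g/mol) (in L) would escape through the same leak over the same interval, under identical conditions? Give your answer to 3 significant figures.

14.7 L

Graham's law gives rate_N₂/rate_Ar = √(M_Ar/M_N₂) = √(39.95/28.02) = √1.426 = 1.194.
So the volume for N₂ is 12.3 × 1.194 = 14.7 L.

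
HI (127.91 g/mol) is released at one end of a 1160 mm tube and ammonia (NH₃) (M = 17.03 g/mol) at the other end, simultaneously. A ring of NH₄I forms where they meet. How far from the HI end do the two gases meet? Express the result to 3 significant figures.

Distances travelled in equal time are proportional to diffusion rates, so d_HI/d_NH₃ = √(M_NH₃/M_HI) = √(17.03/127.91) = 0.3649.
With d_HI + d_NH₃ = 1160 mm, d_NH₃ = 1160/(1 + 0.3649) = 849.9 mm.
d_HI = 1160 − 849.9 = 310 mm.

310 mm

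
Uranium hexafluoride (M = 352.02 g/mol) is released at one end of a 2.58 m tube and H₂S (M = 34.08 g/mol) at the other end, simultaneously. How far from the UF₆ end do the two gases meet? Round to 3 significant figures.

In equal time, each gas travels a distance ∝ its rate ∝ 1/√M, so d_UF₆/d_H₂S = √(M_H₂S/M_UF₆) = √(34.08/352.02) = 0.3111.
With d_UF₆ + d_H₂S = 2.58 m, d_H₂S = 2.58/(1 + 0.3111) = 1.968 m.
d_UF₆ = 2.58 − 1.968 = 0.612 m.

0.612 m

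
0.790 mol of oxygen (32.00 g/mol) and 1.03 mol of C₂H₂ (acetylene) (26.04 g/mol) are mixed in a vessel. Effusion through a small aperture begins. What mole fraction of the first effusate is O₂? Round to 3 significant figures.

Effusion rate of each component ∝ n_i/√M_i (partial pressure × 1/√M).
Mole fraction of O₂ in the effusate = (n_O₂/√M_O₂) / (n_O₂/√M_O₂ + n_C₂H₂/√M_C₂H₂)
= (0.790/√32.00) / (0.790/√32.00 + 1.03/√26.04) = 0.1397/(0.1397 + 0.2018) = 0.409.

0.409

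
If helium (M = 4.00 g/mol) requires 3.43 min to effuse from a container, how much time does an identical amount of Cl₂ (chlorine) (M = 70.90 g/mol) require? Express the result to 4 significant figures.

From Graham's law, t_Cl₂/t_He = √(M_Cl₂/M_He) = √(70.90/4.00) = √17.73 = 4.210.
So the time for Cl₂ is 3.43 × 4.210 = 14.44 min.

14.44 min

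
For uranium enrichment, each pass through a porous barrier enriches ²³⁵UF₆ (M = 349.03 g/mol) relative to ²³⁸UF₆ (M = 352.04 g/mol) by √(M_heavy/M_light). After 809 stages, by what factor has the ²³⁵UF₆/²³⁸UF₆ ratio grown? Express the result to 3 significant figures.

The single-stage factor is √(M_heavy/M_light), so 809 stages give [√(352.04/349.03)]^809 = (352.04/349.03)^(809/2).
= 1.00862^(809/2) = 32.2.

32.2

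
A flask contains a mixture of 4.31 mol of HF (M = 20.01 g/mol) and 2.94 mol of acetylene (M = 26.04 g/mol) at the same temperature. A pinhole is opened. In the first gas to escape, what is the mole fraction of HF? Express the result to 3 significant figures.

0.626

Rate_i ∝ x_i/√M_i (Graham's law weighted by mole fraction), so the effusate composition follows n_i/√M_i.
So x_HF in the escaping gas = (n_HF/√M_HF) / Σ(n_i/√M_i)
= (4.31/√20.01) / (4.31/√20.01 + 2.94/√26.04) = 0.9635/(0.9635 + 0.5761) = 0.626.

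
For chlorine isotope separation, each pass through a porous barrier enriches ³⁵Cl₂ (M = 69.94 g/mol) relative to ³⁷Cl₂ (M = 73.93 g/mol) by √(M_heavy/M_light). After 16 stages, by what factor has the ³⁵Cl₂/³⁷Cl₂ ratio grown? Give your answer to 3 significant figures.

Overall factor = α^16 with α = √(73.93/69.94), i.e. (73.93/69.94)^(16/2).
= 1.05705^8 = 1.56.

1.56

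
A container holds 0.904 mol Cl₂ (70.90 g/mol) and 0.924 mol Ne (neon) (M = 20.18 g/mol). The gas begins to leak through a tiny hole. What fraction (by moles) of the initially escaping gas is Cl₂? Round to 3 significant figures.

The effusion rate of species i is ∝ p_i/√M_i ∝ n_i/√M_i.
Mole fraction of Cl₂ in the effusate = (n_Cl₂/√M_Cl₂) / (n_Cl₂/√M_Cl₂ + n_Ne/√M_Ne)
= (0.904/√70.90) / (0.904/√70.90 + 0.924/√20.18) = 0.1074/(0.1074 + 0.2057) = 0.343.

0.343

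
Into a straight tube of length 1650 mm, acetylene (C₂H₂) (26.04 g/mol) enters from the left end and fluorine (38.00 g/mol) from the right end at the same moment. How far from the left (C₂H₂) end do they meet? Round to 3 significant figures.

903 mm

The fronts meet when d_C₂H₂ + d_F₂ = L with d_C₂H₂/d_F₂ = √(M_F₂/M_C₂H₂) (Graham's law). Here √(M_F₂/M_C₂H₂) = √(38.00/26.04) = 1.208.
With d_C₂H₂ + d_F₂ = 1650 mm, d_F₂ = 1650/(1 + 1.208) = 747.3 mm.
d_C₂H₂ = 1650 − 747.3 = 903 mm.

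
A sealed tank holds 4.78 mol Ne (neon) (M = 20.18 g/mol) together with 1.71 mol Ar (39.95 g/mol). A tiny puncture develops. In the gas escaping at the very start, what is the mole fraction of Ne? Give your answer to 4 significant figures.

0.7973

Effusion rate of each component ∝ n_i/√M_i (partial pressure × 1/√M).
x_Ne(eff) = (n_Ne/√M_Ne) / (n_Ne/√M_Ne + n_Ar/√M_Ar)
= (4.78/√20.18) / (4.78/√20.18 + 1.71/√39.95) = 1.064/(1.064 + 0.2705) = 0.7973.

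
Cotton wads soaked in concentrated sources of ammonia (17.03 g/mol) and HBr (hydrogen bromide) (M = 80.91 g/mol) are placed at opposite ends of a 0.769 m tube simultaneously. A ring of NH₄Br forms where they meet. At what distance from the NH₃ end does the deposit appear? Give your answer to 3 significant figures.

0.527 m

In equal time, each gas travels a distance ∝ its rate ∝ 1/√M, so d_NH₃/d_HBr = √(M_HBr/M_NH₃) = √(80.91/17.03) = 2.180.
With d_NH₃ + d_HBr = 0.769 m, d_HBr = 0.769/(1 + 2.180) = 0.2418 m.
d_NH₃ = 0.769 − 0.2418 = 0.527 m.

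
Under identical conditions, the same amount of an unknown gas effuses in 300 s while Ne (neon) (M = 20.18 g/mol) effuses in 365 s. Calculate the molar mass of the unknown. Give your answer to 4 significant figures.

13.63 g/mol

Using Graham's law: t_X/t_Ne = √(M_X/M_Ne).
300/365 = 0.8219 = √(M_X/20.18)
M_X = 20.18 × 0.8219² = 20.18 × 0.6755 = 13.63 g/mol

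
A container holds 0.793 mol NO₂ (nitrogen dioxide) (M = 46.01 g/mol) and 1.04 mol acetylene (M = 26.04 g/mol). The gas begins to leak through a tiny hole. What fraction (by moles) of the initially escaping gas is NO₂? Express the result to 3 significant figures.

0.365

Rate_i ∝ x_i/√M_i (Graham's law weighted by mole fraction), so the effusate composition follows n_i/√M_i.
Mole fraction of NO₂ in the effusate = (n_NO₂/√M_NO₂) / (n_NO₂/√M_NO₂ + n_C₂H₂/√M_C₂H₂)
= (0.793/√46.01) / (0.793/√46.01 + 1.04/√26.04) = 0.1169/(0.1169 + 0.2038) = 0.365.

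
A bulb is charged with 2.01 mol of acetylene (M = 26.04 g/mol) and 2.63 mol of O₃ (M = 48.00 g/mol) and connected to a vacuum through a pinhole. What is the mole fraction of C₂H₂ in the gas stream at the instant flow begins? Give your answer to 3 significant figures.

Effusion rate of each component ∝ n_i/√M_i (partial pressure × 1/√M).
So x_C₂H₂ in the escaping gas = (n_C₂H₂/√M_C₂H₂) / Σ(n_i/√M_i)
= (2.01/√26.04) / (2.01/√26.04 + 2.63/√48.00) = 0.3939/(0.3939 + 0.3796) = 0.509.

0.509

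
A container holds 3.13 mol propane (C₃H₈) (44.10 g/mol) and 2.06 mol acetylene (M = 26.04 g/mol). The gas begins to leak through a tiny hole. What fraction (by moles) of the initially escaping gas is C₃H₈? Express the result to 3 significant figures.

0.539

Rate_i ∝ x_i/√M_i (Graham's law weighted by mole fraction), so the effusate composition follows n_i/√M_i.
Mole fraction of C₃H₈ in the effusate = (n_C₃H₈/√M_C₃H₈) / (n_C₃H₈/√M_C₃H₈ + n_C₂H₂/√M_C₂H₂)
= (3.13/√44.10) / (3.13/√44.10 + 2.06/√26.04) = 0.4713/(0.4713 + 0.4037) = 0.539.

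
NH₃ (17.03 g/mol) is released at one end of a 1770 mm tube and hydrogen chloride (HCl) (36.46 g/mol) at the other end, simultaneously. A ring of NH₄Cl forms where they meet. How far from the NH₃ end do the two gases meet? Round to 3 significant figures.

The fronts meet when d_NH₃ + d_HCl = L with d_NH₃/d_HCl = √(M_HCl/M_NH₃) (Graham's law). Here √(M_HCl/M_NH₃) = √(36.46/17.03) = 1.463.
With d_NH₃ + d_HCl = 1770 mm, d_HCl = 1770/(1 + 1.463) = 718.6 mm.
d_NH₃ = 1770 − 718.6 = 1050 mm.

1050 mm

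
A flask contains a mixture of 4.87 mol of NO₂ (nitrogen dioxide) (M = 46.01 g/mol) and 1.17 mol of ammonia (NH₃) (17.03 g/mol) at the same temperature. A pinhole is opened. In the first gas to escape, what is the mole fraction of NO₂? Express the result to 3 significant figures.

0.717

Each component's effusion rate ∝ (its partial pressure)·(1/√M) ∝ n_i/√M_i.
x_NO₂(eff) = (n_NO₂/√M_NO₂) / (n_NO₂/√M_NO₂ + n_NH₃/√M_NH₃)
= (4.87/√46.01) / (4.87/√46.01 + 1.17/√17.03) = 0.7180/(0.7180 + 0.2835) = 0.717.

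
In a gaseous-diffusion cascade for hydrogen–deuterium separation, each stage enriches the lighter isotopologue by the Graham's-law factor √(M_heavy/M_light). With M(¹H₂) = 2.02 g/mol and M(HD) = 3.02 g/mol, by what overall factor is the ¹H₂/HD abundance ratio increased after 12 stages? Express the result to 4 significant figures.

11.17

The single-stage factor is √(M_heavy/M_light), so 12 stages give [√(3.02/2.02)]^12 = (3.02/2.02)^(12/2).
= 1.49505^6 = 11.17.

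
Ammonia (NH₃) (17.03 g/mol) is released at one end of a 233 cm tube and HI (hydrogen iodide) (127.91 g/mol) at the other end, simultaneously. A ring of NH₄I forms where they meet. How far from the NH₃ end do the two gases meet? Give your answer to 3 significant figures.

In equal time, each gas travels a distance ∝ its rate ∝ 1/√M, so d_NH₃/d_HI = √(M_HI/M_NH₃) = √(127.91/17.03) = 2.741.
With d_NH₃ + d_HI = 233 cm, d_HI = 233/(1 + 2.741) = 62.29 cm.
d_NH₃ = 233 − 62.29 = 171 cm.

171 cm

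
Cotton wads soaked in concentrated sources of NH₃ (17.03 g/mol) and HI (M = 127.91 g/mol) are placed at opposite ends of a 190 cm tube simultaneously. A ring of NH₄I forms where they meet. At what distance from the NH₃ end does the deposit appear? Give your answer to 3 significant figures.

139 cm

The fronts meet when d_NH₃ + d_HI = L with d_NH₃/d_HI = √(M_HI/M_NH₃) (Graham's law). Here √(M_HI/M_NH₃) = √(127.91/17.03) = 2.741.
With d_NH₃ + d_HI = 190 cm, d_HI = 190/(1 + 2.741) = 50.79 cm.
d_NH₃ = 190 − 50.79 = 139 cm.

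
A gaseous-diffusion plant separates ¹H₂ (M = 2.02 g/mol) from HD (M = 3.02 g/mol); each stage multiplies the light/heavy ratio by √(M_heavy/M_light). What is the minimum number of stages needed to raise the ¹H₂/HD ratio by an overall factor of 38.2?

With α = √(3.02/2.02) per stage, ln α = ½ ln(1.49505) = 0.2011.
Need α^N ≥ 38.2 ⇒ N ≥ ln(38.2) / ln α = 3.643 / 0.2011 = 18.12.
Minimum whole number of stages: N = 19.

19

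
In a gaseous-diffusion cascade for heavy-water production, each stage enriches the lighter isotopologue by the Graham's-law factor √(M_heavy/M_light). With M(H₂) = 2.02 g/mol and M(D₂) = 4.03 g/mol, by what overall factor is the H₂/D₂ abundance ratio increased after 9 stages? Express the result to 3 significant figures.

Each stage multiplies the ratio by α = √(4.03/2.02), so after 9 stages the overall factor is α^9 = (4.03/2.02)^(9/2).
= 1.99505^(9/2) = 22.4.

22.4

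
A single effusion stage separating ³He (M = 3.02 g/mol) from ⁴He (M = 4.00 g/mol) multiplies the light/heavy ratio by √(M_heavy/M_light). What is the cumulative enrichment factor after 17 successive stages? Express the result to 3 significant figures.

After 17 stages the ratio has grown by (√(4.00/3.02))^17 = (4.00/3.02)^(17/2).
= 1.32450^(17/2) = 10.9.

10.9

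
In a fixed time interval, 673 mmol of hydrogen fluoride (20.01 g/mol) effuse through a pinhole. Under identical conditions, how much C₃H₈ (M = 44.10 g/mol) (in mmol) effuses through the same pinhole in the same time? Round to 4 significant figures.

Graham's law gives rate_C₃H₈/rate_HF = √(M_HF/M_C₃H₈) = √(20.01/44.10) = √0.4537 = 0.6736.
So the amount for C₃H₈ is 673 × 0.6736 = 453.3 mmol.

453.3 mmol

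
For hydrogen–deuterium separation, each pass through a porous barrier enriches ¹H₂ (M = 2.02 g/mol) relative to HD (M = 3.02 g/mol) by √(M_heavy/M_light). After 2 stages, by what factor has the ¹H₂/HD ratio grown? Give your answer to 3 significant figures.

1.50

Each stage multiplies the ratio by α = √(3.02/2.02), so after 2 stages the overall factor is α^2 = (3.02/2.02)^(2/2).
= 1.49505^1 = 1.50.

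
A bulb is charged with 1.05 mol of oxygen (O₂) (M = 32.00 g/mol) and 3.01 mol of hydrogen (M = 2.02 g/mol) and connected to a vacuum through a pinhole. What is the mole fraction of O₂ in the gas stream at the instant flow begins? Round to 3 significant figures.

0.0806

Rate_i ∝ x_i/√M_i (Graham's law weighted by mole fraction), so the effusate composition follows n_i/√M_i.
x_O₂(eff) = (n_O₂/√M_O₂) / (n_O₂/√M_O₂ + n_H₂/√M_H₂)
= (1.05/√32.00) / (1.05/√32.00 + 3.01/√2.02) = 0.1856/(0.1856 + 2.118) = 0.0806.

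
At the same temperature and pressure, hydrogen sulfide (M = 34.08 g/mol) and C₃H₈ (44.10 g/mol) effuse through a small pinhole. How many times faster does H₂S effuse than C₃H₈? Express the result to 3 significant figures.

Using Graham's law: rate_H₂S/rate_C₃H₈ = √(M_C₃H₈/M_H₂S) = √(44.10/34.08) = √1.294 = 1.14.

1.14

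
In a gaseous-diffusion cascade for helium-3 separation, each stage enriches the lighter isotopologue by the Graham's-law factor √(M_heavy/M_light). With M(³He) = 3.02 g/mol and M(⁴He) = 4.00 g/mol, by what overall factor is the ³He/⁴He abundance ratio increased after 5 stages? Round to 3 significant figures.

Overall factor = α^5 with α = √(4.00/3.02), i.e. (4.00/3.02)^(5/2).
= 1.32450^(5/2) = 2.02.

2.02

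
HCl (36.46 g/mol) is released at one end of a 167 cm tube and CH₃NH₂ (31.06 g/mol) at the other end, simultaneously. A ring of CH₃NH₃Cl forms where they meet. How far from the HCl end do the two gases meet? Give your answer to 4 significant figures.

In equal time, each gas travels a distance ∝ its rate ∝ 1/√M, so d_HCl/d_CH₃NH₂ = √(M_CH₃NH₂/M_HCl) = √(31.06/36.46) = 0.9230.
With d_HCl + d_CH₃NH₂ = 167 cm, d_CH₃NH₂ = 167/(1 + 0.9230) = 86.84 cm.
d_HCl = 167 − 86.84 = 80.16 cm.

80.16 cm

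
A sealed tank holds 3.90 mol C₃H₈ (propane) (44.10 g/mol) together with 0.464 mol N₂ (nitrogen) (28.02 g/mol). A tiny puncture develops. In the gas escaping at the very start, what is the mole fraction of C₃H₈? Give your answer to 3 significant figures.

The effusion rate of species i is ∝ p_i/√M_i ∝ n_i/√M_i.
Mole fraction of C₃H₈ in the effusate = (n_C₃H₈/√M_C₃H₈) / (n_C₃H₈/√M_C₃H₈ + n_N₂/√M_N₂)
= (3.90/√44.10) / (3.90/√44.10 + 0.464/√28.02) = 0.5873/(0.5873 + 0.08766) = 0.870.

0.870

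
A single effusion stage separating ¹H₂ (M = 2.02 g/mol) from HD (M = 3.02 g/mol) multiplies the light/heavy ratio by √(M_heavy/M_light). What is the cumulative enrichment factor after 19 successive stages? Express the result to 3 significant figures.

After 19 stages the ratio has grown by (√(3.02/2.02))^19 = (3.02/2.02)^(19/2).
= 1.49505^(19/2) = 45.6.

45.6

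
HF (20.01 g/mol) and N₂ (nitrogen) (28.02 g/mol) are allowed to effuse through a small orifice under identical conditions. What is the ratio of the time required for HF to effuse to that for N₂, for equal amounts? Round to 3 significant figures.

0.845

Graham's law gives t_HF/t_N₂ = √(M_HF/M_N₂) = √(20.01/28.02) = √0.7141 = 0.845.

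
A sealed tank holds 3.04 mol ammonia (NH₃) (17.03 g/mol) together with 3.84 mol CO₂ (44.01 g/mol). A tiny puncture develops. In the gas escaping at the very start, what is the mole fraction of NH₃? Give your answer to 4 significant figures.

Each component's effusion rate ∝ (its partial pressure)·(1/√M) ∝ n_i/√M_i.
So x_NH₃ in the escaping gas = (n_NH₃/√M_NH₃) / Σ(n_i/√M_i)
= (3.04/√17.03) / (3.04/√17.03 + 3.84/√44.01) = 0.7367/(0.7367 + 0.5788) = 0.5600.

0.5600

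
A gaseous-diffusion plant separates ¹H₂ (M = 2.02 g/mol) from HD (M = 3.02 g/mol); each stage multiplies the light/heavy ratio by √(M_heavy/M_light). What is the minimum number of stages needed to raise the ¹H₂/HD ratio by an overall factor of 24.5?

16

Single-stage factor α = √(3.02/2.02), so ln α = ½ ln(1.49505) = 0.2011.
Need α^N ≥ 24.5 ⇒ N ≥ ln(24.5) / ln α = 3.199 / 0.2011 = 15.91.
So at least 16 stages are needed.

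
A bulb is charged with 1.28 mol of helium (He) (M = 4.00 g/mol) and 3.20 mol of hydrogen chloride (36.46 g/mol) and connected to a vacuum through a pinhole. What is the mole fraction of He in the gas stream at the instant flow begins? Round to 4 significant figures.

0.5470

Each component's effusion rate ∝ (its partial pressure)·(1/√M) ∝ n_i/√M_i.
Mole fraction of He in the effusate = (n_He/√M_He) / (n_He/√M_He + n_HCl/√M_HCl)
= (1.28/√4.00) / (1.28/√4.00 + 3.20/√36.46) = 0.6400/(0.6400 + 0.5300) = 0.5470.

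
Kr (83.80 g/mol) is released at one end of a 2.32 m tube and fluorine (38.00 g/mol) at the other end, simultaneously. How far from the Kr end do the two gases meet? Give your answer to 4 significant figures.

In equal time, each gas travels a distance ∝ its rate ∝ 1/√M, so d_Kr/d_F₂ = √(M_F₂/M_Kr) = √(38.00/83.80) = 0.6734.
With d_Kr + d_F₂ = 2.32 m, d_F₂ = 2.32/(1 + 0.6734) = 1.386 m.
d_Kr = 2.32 − 1.386 = 0.9336 m.

0.9336 m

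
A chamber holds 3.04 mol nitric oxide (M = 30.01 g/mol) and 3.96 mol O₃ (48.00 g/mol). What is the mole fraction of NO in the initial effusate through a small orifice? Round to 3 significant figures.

Rate_i ∝ x_i/√M_i (Graham's law weighted by mole fraction), so the effusate composition follows n_i/√M_i.
So x_NO in the escaping gas = (n_NO/√M_NO) / Σ(n_i/√M_i)
= (3.04/√30.01) / (3.04/√30.01 + 3.96/√48.00) = 0.5549/(0.5549 + 0.5716) = 0.493.

0.493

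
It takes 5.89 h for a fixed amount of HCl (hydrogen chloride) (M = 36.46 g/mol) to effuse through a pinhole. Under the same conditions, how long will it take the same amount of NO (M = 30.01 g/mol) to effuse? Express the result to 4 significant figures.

Graham's law gives t_NO/t_HCl = √(M_NO/M_HCl) = √(30.01/36.46) = √0.8231 = 0.9072.
So the time for NO is 5.89 × 0.9072 = 5.344 h.

5.344 h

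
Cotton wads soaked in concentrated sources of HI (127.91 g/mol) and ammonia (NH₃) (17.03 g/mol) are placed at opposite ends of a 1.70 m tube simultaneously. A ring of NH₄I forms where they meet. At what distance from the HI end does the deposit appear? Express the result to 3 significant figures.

Graham's law gives d_HI/d_NH₃ = rate_HI/rate_NH₃ = √(M_NH₃/M_HI) = √(17.03/127.91) = 0.3649.
With d_HI + d_NH₃ = 1.70 m, d_NH₃ = 1.70/(1 + 0.3649) = 1.246 m.
d_HI = 1.70 − 1.246 = 0.454 m.

0.454 m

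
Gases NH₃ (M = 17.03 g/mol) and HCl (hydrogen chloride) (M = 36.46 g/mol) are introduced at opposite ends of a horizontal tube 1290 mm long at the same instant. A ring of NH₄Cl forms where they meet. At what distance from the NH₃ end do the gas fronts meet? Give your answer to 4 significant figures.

The fronts meet when d_NH₃ + d_HCl = L with d_NH₃/d_HCl = √(M_HCl/M_NH₃) (Graham's law). Here √(M_HCl/M_NH₃) = √(36.46/17.03) = 1.463.
With d_NH₃ + d_HCl = 1290 mm, d_HCl = 1290/(1 + 1.463) = 523.7 mm.
d_NH₃ = 1290 − 523.7 = 766.3 mm.

766.3 mm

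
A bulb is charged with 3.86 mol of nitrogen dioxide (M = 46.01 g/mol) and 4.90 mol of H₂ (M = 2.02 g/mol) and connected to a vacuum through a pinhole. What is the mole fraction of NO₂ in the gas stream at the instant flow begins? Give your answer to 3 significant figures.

Rate_i ∝ x_i/√M_i (Graham's law weighted by mole fraction), so the effusate composition follows n_i/√M_i.
x_NO₂(eff) = (n_NO₂/√M_NO₂) / (n_NO₂/√M_NO₂ + n_H₂/√M_H₂)
= (3.86/√46.01) / (3.86/√46.01 + 4.90/√2.02) = 0.5691/(0.5691 + 3.448) = 0.142.

0.142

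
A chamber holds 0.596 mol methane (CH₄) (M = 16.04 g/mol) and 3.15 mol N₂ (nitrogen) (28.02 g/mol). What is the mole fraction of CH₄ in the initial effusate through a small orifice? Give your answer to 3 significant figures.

Each component's effusion rate ∝ (its partial pressure)·(1/√M) ∝ n_i/√M_i.
x_CH₄(eff) = (n_CH₄/√M_CH₄) / (n_CH₄/√M_CH₄ + n_N₂/√M_N₂)
= (0.596/√16.04) / (0.596/√16.04 + 3.15/√28.02) = 0.1488/(0.1488 + 0.5951) = 0.200.

0.200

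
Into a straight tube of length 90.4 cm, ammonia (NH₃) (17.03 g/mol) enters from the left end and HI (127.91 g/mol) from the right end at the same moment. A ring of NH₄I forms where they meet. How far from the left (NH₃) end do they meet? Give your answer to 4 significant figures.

In equal time, each gas travels a distance ∝ its rate ∝ 1/√M, so d_NH₃/d_HI = √(M_HI/M_NH₃) = √(127.91/17.03) = 2.741.
With d_NH₃ + d_HI = 90.4 cm, d_HI = 90.4/(1 + 2.741) = 24.17 cm.
d_NH₃ = 90.4 − 24.17 = 66.23 cm.

66.23 cm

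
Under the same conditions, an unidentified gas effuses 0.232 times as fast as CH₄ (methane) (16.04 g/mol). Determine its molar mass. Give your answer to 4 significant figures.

Using Graham's law: rate_X/rate_CH₄ = √(M_CH₄/M_X).
0.232 = √(16.04/M_X)
M_X = 16.04 / 0.232² = 16.04 / 0.05382 = 298.0 g/mol

298.0 g/mol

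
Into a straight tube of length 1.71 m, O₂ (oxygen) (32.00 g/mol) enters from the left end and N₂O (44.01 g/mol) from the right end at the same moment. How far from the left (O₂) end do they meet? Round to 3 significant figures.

0.923 m

Graham's law gives d_O₂/d_N₂O = rate_O₂/rate_N₂O = √(M_N₂O/M_O₂) = √(44.01/32.00) = 1.173.
With d_O₂ + d_N₂O = 1.71 m, d_N₂O = 1.71/(1 + 1.173) = 0.7870 m.
d_O₂ = 1.71 − 0.7870 = 0.923 m.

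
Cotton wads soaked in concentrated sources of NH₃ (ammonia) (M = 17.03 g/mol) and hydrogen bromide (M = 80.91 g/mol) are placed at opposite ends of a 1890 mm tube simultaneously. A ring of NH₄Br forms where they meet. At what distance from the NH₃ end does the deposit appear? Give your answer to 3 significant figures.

The fronts meet when d_NH₃ + d_HBr = L with d_NH₃/d_HBr = √(M_HBr/M_NH₃) (Graham's law). Here √(M_HBr/M_NH₃) = √(80.91/17.03) = 2.180.
With d_NH₃ + d_HBr = 1890 mm, d_HBr = 1890/(1 + 2.180) = 594.4 mm.
d_NH₃ = 1890 − 594.4 = 1300 mm.

1300 mm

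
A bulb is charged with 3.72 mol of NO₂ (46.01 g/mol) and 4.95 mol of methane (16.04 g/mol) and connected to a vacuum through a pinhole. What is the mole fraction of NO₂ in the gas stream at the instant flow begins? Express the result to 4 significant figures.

The effusion rate of species i is ∝ p_i/√M_i ∝ n_i/√M_i.
x_NO₂(eff) = (n_NO₂/√M_NO₂) / (n_NO₂/√M_NO₂ + n_CH₄/√M_CH₄)
= (3.72/√46.01) / (3.72/√46.01 + 4.95/√16.04) = 0.5484/(0.5484 + 1.236) = 0.3073.

0.3073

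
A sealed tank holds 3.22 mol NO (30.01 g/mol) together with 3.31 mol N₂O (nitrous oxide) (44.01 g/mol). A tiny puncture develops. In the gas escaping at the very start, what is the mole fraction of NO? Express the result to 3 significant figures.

Each component's effusion rate ∝ (its partial pressure)·(1/√M) ∝ n_i/√M_i.
So x_NO in the escaping gas = (n_NO/√M_NO) / Σ(n_i/√M_i)
= (3.22/√30.01) / (3.22/√30.01 + 3.31/√44.01) = 0.5878/(0.5878 + 0.4989) = 0.541.

0.541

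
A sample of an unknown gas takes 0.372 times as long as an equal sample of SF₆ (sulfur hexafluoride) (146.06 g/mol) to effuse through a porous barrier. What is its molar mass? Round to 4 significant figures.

20.21 g/mol

By Graham's law, t_X/t_SF₆ = √(M_X/M_SF₆).
0.372 = √(M_X/146.06)
M_X = 146.06 × 0.372² = 146.06 × 0.1384 = 20.21 g/mol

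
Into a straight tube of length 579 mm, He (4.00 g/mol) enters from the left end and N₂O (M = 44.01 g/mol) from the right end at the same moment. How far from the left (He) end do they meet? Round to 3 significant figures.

445 mm

Graham's law gives d_He/d_N₂O = rate_He/rate_N₂O = √(M_N₂O/M_He) = √(44.01/4.00) = 3.317.
With d_He + d_N₂O = 579 mm, d_N₂O = 579/(1 + 3.317) = 134.1 mm.
d_He = 579 − 134.1 = 445 mm.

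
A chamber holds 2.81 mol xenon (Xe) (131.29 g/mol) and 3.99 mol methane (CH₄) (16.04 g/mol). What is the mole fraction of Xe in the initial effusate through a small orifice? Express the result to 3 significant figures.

Rate_i ∝ x_i/√M_i (Graham's law weighted by mole fraction), so the effusate composition follows n_i/√M_i.
x_Xe(eff) = (n_Xe/√M_Xe) / (n_Xe/√M_Xe + n_CH₄/√M_CH₄)
= (2.81/√131.29) / (2.81/√131.29 + 3.99/√16.04) = 0.2452/(0.2452 + 0.9963) = 0.198.

0.198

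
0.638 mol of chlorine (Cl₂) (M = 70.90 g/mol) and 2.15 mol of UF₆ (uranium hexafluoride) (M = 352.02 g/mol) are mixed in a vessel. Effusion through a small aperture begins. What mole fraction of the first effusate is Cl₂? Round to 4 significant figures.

0.3980

Rate_i ∝ x_i/√M_i (Graham's law weighted by mole fraction), so the effusate composition follows n_i/√M_i.
So x_Cl₂ in the escaping gas = (n_Cl₂/√M_Cl₂) / Σ(n_i/√M_i)
= (0.638/√70.90) / (0.638/√70.90 + 2.15/√352.02) = 0.07577/(0.07577 + 0.1146) = 0.3980.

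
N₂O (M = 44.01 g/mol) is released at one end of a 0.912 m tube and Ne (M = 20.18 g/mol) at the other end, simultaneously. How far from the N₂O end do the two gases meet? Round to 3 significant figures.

0.368 m

The fronts meet when d_N₂O + d_Ne = L with d_N₂O/d_Ne = √(M_Ne/M_N₂O) (Graham's law). Here √(M_Ne/M_N₂O) = √(20.18/44.01) = 0.6772.
With d_N₂O + d_Ne = 0.912 m, d_Ne = 0.912/(1 + 0.6772) = 0.5438 m.
d_N₂O = 0.912 − 0.5438 = 0.368 m.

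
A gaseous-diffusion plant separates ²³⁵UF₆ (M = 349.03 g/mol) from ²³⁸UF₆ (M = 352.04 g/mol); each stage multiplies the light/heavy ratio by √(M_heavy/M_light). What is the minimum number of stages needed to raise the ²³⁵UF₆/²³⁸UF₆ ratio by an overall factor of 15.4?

With α = √(352.04/349.03) per stage, ln α = ½ ln(1.00862) = 0.004293.
Need α^N ≥ 15.4 ⇒ N ≥ ln(15.4) / ln α = 2.734 / 0.004293 = 636.87.
So at least 637 stages are needed.

637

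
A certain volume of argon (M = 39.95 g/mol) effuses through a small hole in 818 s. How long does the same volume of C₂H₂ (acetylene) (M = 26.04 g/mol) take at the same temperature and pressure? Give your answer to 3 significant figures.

Since effusion rate ∝ 1/√M, t_C₂H₂/t_Ar = √(M_C₂H₂/M_Ar) = √(26.04/39.95) = √0.6518 = 0.8074.
So the time for C₂H₂ is 818 × 0.8074 = 660 s.

660 s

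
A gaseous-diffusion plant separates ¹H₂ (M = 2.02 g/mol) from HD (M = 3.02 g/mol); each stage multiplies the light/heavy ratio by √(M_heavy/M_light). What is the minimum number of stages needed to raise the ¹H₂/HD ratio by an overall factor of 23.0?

Per stage α = (3.02/2.02)^(1/2) = 1.49505^0.5, giving ln α = 0.2011.
Need α^N ≥ 23.0 ⇒ N ≥ ln(23.0) / ln α = 3.135 / 0.2011 = 15.59.
Rounding up, N = 16 stages.

16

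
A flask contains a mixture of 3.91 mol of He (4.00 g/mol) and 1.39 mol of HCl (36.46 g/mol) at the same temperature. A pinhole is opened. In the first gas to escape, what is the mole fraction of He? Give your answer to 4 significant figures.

Effusion rate of each component ∝ n_i/√M_i (partial pressure × 1/√M).
So x_He in the escaping gas = (n_He/√M_He) / Σ(n_i/√M_i)
= (3.91/√4.00) / (3.91/√4.00 + 1.39/√36.46) = 1.955/(1.955 + 0.2302) = 0.8947.

0.8947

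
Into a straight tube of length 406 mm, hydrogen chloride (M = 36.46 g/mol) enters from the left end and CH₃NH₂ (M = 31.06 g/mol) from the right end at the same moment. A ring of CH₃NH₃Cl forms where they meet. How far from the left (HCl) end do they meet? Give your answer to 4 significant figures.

194.9 mm

Distances travelled in equal time are proportional to diffusion rates, so d_HCl/d_CH₃NH₂ = √(M_CH₃NH₂/M_HCl) = √(31.06/36.46) = 0.9230.
With d_HCl + d_CH₃NH₂ = 406 mm, d_CH₃NH₂ = 406/(1 + 0.9230) = 211.1 mm.
d_HCl = 406 − 211.1 = 194.9 mm.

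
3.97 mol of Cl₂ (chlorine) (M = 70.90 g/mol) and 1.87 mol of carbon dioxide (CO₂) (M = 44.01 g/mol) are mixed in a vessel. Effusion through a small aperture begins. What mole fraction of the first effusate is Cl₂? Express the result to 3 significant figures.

Effusion rate of each component ∝ n_i/√M_i (partial pressure × 1/√M).
So x_Cl₂ in the escaping gas = (n_Cl₂/√M_Cl₂) / Σ(n_i/√M_i)
= (3.97/√70.90) / (3.97/√70.90 + 1.87/√44.01) = 0.4715/(0.4715 + 0.2819) = 0.626.

0.626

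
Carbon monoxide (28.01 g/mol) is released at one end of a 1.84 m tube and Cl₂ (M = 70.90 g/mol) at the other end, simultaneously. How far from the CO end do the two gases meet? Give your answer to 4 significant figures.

1.130 m

Distances travelled in equal time are proportional to diffusion rates, so d_CO/d_Cl₂ = √(M_Cl₂/M_CO) = √(70.90/28.01) = 1.591.
With d_CO + d_Cl₂ = 1.84 m, d_Cl₂ = 1.84/(1 + 1.591) = 0.7102 m.
d_CO = 1.84 − 0.7102 = 1.130 m.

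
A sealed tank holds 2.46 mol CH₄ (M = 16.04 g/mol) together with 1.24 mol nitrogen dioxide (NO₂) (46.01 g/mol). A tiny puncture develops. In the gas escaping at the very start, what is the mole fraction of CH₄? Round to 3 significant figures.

Effusion rate of each component ∝ n_i/√M_i (partial pressure × 1/√M).
Mole fraction of CH₄ in the effusate = (n_CH₄/√M_CH₄) / (n_CH₄/√M_CH₄ + n_NO₂/√M_NO₂)
= (2.46/√16.04) / (2.46/√16.04 + 1.24/√46.01) = 0.6142/(0.6142 + 0.1828) = 0.771.

0.771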